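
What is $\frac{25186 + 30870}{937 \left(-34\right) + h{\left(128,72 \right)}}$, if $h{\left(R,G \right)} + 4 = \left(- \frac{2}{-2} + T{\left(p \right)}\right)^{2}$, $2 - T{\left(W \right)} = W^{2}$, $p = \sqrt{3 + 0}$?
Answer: $- \frac{28028}{15931} \approx -1.7593$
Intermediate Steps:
$p = \sqrt{3} \approx 1.732$
$T{\left(W \right)} = 2 - W^{2}$
$h{\left(R,G \right)} = -4$ ($h{\left(R,G \right)} = -4 + \left(- \frac{2}{-2} + \left(2 - \left(\sqrt{3}\right)^{2}\right)\right)^{2} = -4 + \left(\left(-2\right) \left(- \frac{1}{2}\right) + \left(2 - 3\right)\right)^{2} = -4 + \left(1 + \left(2 - 3\right)\right)^{2} = -4 + \left(1 - 1\right)^{2} = -4 + 0^{2} = -4 + 0 = -4$)
$\frac{25186 + 30870}{937 \left(-34\right) + h{\left(128,72 \right)}} = \frac{25186 + 30870}{937 \left(-34\right) - 4} = \frac{56056}{-31858 - 4} = \frac{56056}{-31862} = 56056 \left(- \frac{1}{31862}\right) = - \frac{28028}{15931}$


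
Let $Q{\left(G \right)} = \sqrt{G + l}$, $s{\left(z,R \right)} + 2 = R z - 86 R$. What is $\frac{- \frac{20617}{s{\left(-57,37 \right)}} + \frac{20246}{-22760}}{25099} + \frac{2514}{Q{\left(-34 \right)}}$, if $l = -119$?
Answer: $\frac{181040421}{1511821699660} - \frac{838 i \sqrt{17}}{17} \approx 0.00011975 - 203.24 i$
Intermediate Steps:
$s{\left(z,R \right)} = -2 - 86 R + R z$ ($s{\left(z,R \right)} = -2 + \left(R z - 86 R\right) = -2 + \left(- 86 R + R z\right) = -2 - 86 R + R z$)
$Q{\left(G \right)} = \sqrt{-119 + G}$ ($Q{\left(G \right)} = \sqrt{G - 119} = \sqrt{-119 + G}$)
$\frac{- \frac{20617}{s{\left(-57,37 \right)}} + \frac{20246}{-22760}}{25099} + \frac{2514}{Q{\left(-34 \right)}} = \frac{- \frac{20617}{-2 - 3182 + 37 \left(-57\right)} + \frac{20246}{-22760}}{25099} + \frac{2514}{\sqrt{-119 - 34}} = \left(- \frac{20617}{-2 - 3182 - 2109} + 20246 \left(- \frac{1}{22760}\right)\right) \frac{1}{25099} + \frac{2514}{\sqrt{-153}} = \left(- \frac{20617}{-5293} - \frac{10123}{11380}\right) \frac{1}{25099} + \frac{2514}{3 i \sqrt{17}} = \left(\left(-20617\right) \left(- \frac{1}{5293}\right) - \frac{10123}{11380}\right) \frac{1}{25099} + 2514 \left(- \frac{i \sqrt{17}}{51}\right) = \left(\frac{20617}{5293} - \frac{10123}{11380}\right) \frac{1}{25099} - \frac{838 i \sqrt{17}}{17} = \frac{181040421}{60234340} \cdot \frac{1}{25099} - \frac{838 i \sqrt{17}}{17} = \frac{181040421}{1511821699660} - \frac{838 i \sqrt{17}}{17}$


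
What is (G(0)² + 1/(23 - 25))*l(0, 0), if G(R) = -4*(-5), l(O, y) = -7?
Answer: -5593/2 ≈ -2796.5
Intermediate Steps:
G(R) = 20
(G(0)² + 1/(23 - 25))*l(0, 0) = (20² + 1/(23 - 25))*(-7) = (400 + 1/(-2))*(-7) = (400 - ½)*(-7) = (799/2)*(-7) = -5593/2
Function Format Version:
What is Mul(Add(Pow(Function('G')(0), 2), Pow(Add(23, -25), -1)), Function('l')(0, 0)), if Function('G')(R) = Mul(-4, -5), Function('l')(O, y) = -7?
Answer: Rational(-5593, 2) ≈ -2796.5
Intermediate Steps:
Function('G')(R) = 20
Mul(Add(Pow(Function('G')(0), 2), Pow(Add(23, -25), -1)), Function('l')(0, 0)) = Mul(Add(Pow(20, 2), Pow(Add(23, -25), -1)), -7) = Mul(Add(400, Pow(-2, -1)), -7) = Mul(Add(400, Rational(-1, 2)), -7) = Mul(Rational(799, 2), -7) = Rational(-5593, 2)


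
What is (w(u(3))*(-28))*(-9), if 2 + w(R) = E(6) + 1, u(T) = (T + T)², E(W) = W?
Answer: 1260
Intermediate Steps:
u(T) = 4*T² (u(T) = (2*T)² = 4*T²)
w(R) = 5 (w(R) = -2 + (6 + 1) = -2 + 7 = 5)
(w(u(3))*(-28))*(-9) = (5*(-28))*(-9) = -140*(-9) = 1260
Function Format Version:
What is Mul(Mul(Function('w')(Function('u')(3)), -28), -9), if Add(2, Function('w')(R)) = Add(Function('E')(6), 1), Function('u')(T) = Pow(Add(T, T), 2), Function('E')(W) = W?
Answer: 1260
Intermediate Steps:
Function('u')(T) = Mul(4, Pow(T, 2)) (Function('u')(T) = Pow(Mul(2, T), 2) = Mul(4, Pow(T, 2)))
Function('w')(R) = 5 (Function('w')(R) = Add(-2, Add(6, 1)) = Add(-2, 7) = 5)
Mul(Mul(Function('w')(Function('u')(3)), -28), -9) = Mul(Mul(5, -28), -9) = Mul(-140, -9) = 1260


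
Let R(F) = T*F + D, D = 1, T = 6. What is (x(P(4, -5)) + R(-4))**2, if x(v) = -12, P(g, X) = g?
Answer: 1225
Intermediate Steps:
R(F) = 1 + 6*F (R(F) = 6*F + 1 = 1 + 6*F)
(x(P(4, -5)) + R(-4))**2 = (-12 + (1 + 6*(-4)))**2 = (-12 + (1 - 24))**2 = (-12 - 23)**2 = (-35)**2 = 1225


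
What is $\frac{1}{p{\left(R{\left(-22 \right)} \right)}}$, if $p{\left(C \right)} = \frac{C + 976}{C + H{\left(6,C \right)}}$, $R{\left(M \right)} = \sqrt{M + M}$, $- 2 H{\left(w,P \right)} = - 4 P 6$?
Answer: $\frac{13 \sqrt{11}}{\sqrt{11} - 488 i} \approx 0.00060045 + 0.088349 i$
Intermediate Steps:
$H{\left(w,P \right)} = 12 P$ ($H{\left(w,P \right)} = - \frac{- 4 P 6}{2} = - \frac{\left(-24\right) P}{2} = 12 P$)
$R{\left(M \right)} = \sqrt{2} \sqrt{M}$ ($R{\left(M \right)} = \sqrt{2 M} = \sqrt{2} \sqrt{M}$)
$p{\left(C \right)} = \frac{976 + C}{13 C}$ ($p{\left(C \right)} = \frac{C + 976}{C + 12 C} = \frac{976 + C}{13 C}$)
$\frac{1}{p{\left(R{\left(-22 \right)} \right)}} = \frac{1}{\frac{1}{13} \frac{1}{\sqrt{2} \sqrt{-22}} \left(976 + \sqrt{2} \sqrt{-22}\right)} = \frac{1}{\frac{1}{13} \frac{1}{\sqrt{2} i \sqrt{22}} \left(976 + \sqrt{2} i \sqrt{22}\right)} = \frac{1}{\frac{1}{13} \frac{1}{2 i \sqrt{11}} \left(976 + 2 i \sqrt{11}\right)} = \frac{1}{\frac{1}{13} \left(- \frac{i \sqrt{11}}{22}\right) \left(976 + 2 i \sqrt{11}\right)} = \frac{1}{\left(- \frac{1}{286}\right) i \sqrt{11} \left(976 + 2 i \sqrt{11}\right)} = \frac{26 i \sqrt{11}}{976 + 2 i \sqrt{11}}$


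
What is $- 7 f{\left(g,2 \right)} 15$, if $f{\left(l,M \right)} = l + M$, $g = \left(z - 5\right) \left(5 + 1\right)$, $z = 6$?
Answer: $-840$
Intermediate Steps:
$g = 6$ ($g = \left(6 - 5\right) \left(5 + 1\right) = 1 \cdot 6 = 6$)
$f{\left(l,M \right)} = M + l$
$- 7 f{\left(g,2 \right)} 15 = - 7 \left(2 + 6\right) 15 = \left(-7\right) 8 \cdot 15 = \left(-56\right) 15 = -840$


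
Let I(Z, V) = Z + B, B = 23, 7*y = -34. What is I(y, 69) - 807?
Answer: -5522/7 ≈ -788.86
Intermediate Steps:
y = -34/7 (y = (⅐)*(-34) = -34/7 ≈ -4.8571)
I(Z, V) = 23 + Z (I(Z, V) = Z + 23 = 23 + Z)
I(y, 69) - 807 = (23 - 34/7) - 807 = 127/7 - 807 = -5522/7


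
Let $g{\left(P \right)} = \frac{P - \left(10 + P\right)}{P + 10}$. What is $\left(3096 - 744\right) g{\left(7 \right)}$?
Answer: $- \frac{23520}{17} \approx -1383.5$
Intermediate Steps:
$g{\left(P \right)} = - \frac{10}{10 + P}$
$\left(3096 - 744\right) g{\left(7 \right)} = \left(3096 - 744\right) \left(- \frac{10}{10 + 7}\right) = 2352 \left(- \frac{10}{17}\right) = - \frac{23520}{17}$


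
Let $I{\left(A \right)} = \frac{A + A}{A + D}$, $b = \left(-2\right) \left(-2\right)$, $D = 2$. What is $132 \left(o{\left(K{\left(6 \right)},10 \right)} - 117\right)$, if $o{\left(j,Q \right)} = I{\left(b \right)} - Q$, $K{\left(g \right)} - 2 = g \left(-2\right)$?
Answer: $-16588$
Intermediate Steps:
$b = 4$
$I{\left(A \right)} = \frac{2 A}{2 + A}$ ($I{\left(A \right)} = \frac{A + A}{A + 2} = \frac{2 A}{2 + A}$)
$K{\left(g \right)} = 2 - 2 g$ ($K{\left(g \right)} = 2 + g \left(-2\right) = 2 - 2 g$)
$o{\left(j,Q \right)} = \frac{4}{3} - Q$ ($o{\left(j,Q \right)} = 2 \cdot 4 \frac{1}{2 + 4} - Q = 2 \cdot 4 \cdot \frac{1}{6} - Q = \frac{4}{3} - Q$)
$132 \left(o{\left(K{\left(6 \right)},10 \right)} - 117\right) = 132 \left(\left(\frac{4}{3} - 10\right) - 117\right) = 132 \left(- \frac{26}{3} - 117\right) = 132 \left(- \frac{377}{3}\right) = -16588$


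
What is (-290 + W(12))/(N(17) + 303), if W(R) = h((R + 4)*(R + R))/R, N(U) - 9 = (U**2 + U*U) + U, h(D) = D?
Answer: -258/907 ≈ -0.28445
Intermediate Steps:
N(U) = 9 + U + 2*U**2 (N(U) = 9 + ((U**2 + U*U) + U) = 9 + ((U**2 + U**2) + U) = 9 + (2*U**2 + U) = 9 + (U + 2*U**2) = 9 + U + 2*U**2)
W(R) = 8 + 2*R (W(R) = ((R + 4)*(R + R))/R = ((4 + R)*(2*R))/R = (2*R*(4 + R))/R = 8 + 2*R)
(-290 + W(12))/(N(17) + 303) = (-290 + (8 + 2*12))/((9 + 17 + 2*17**2) + 303) = (-290 + (8 + 24))/((9 + 17 + 2*289) + 303) = (-290 + 32)/((9 + 17 + 578) + 303) = -258/(604 + 303) = -258/907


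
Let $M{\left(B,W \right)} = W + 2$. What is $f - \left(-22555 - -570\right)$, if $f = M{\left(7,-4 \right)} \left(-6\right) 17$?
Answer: $22189$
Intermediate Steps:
$M{\left(B,W \right)} = 2 + W$
$f = 204$ ($f = \left(2 - 4\right) \left(-6\right) 17 = \left(-2\right) \left(-6\right) 17 = 12 \cdot 17 = 204$)
$f - \left(-22555 - -570\right) = 204 - \left(-22555 - -570\right) = 204 - \left(-22555 + 570\right) = 204 - -21985 = 204 + 21985 = 22189$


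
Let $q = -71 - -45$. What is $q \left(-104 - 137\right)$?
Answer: $6266$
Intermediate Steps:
$q = -26$ ($q = -71 + 45 = -26$)
$q \left(-104 - 137\right) = - 26 \left(-104 - 137\right) = \left(-26\right) \left(-241\right) = 6266$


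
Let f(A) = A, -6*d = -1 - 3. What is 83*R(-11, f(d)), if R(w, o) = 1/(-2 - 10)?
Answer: -83/12 ≈ -6.9167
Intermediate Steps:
d = ⅔ (d = -(-1 - 3)/6 = -⅙*(-4) = ⅔ ≈ 0.66667)
R(w, o) = -1/12 (R(w, o) = 1/(-12) = -1/12)
83*R(-11, f(d)) = 83*(-1/12) = -83/12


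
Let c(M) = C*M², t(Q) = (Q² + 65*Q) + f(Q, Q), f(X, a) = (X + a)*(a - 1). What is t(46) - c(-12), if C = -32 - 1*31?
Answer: 18318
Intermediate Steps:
f(X, a) = (-1 + a)*(X + a) (f(X, a) = (X + a)*(-1 + a) = (-1 + a)*(X + a))
t(Q) = 3*Q² + 63*Q (t(Q) = (Q² + 65*Q) + (Q² - Q - Q + Q*Q) = (Q² + 65*Q) + (Q² - Q - Q + Q²) = (Q² + 65*Q) + (-2*Q + 2*Q²) = 3*Q² + 63*Q)
C = -63 (C = -32 - 31 = -63)
c(M) = -63*M²
t(46) - c(-12) = 3*46*(21 + 46) - (-63)*(-12)² = 3*46*67 - (-63)*144 = 9246 - 1*(-9072) = 9246 + 9072 = 18318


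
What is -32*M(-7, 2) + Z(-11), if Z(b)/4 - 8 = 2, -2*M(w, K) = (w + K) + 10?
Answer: 120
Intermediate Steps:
M(w, K) = -5 - K/2 - w/2 (M(w, K) = -((w + K) + 10)/2 = -((K + w) + 10)/2 = -(10 + K + w)/2 = -5 - K/2 - w/2)
Z(b) = 40 (Z(b) = 32 + 4*2 = 32 + 8 = 40)
-32*M(-7, 2) + Z(-11) = -32*(-5 - ½*2 - ½*(-7)) + 40 = -32*(-5 - 1 + 7/2) + 40 = -32*(-5/2) + 40 = 80 + 40 = 120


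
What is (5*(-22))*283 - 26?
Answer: -31156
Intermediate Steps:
(5*(-22))*283 - 26 = -110*283 - 26 = -31130 - 26 = -31156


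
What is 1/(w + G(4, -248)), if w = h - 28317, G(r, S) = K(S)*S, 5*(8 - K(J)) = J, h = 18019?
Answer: -5/122914 ≈ -4.0679e-5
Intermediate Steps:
K(J) = 8 - J/5
G(r, S) = S*(8 - S/5) (G(r, S) = (8 - S/5)*S = S*(8 - S/5))
w = -10298 (w = 18019 - 28317 = -10298)
1/(w + G(4, -248)) = 1/(-10298 + (⅕)*(-248)*(40 - 1*(-248))) = 1/(-10298 + (⅕)*(-248)*(40 + 248)) = 1/(-10298 + (⅕)*(-248)*288) = 1/(-10298 - 71424/5) = 1/(-122914/5) = -5/122914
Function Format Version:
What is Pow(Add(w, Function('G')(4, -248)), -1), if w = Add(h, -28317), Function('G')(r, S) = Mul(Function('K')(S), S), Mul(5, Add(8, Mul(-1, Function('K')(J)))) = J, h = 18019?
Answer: Rational(-5, 122914) ≈ -4.0679e-5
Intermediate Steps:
Function('K')(J) = Add(8, Mul(Rational(-1, 5), J))
Function('G')(r, S) = Mul(S, Add(8, Mul(Rational(-1, 5), S))) (Function('G')(r, S) = Mul(Add(8, Mul(Rational(-1, 5), S)), S) = Mul(S, Add(8, Mul(Rational(-1, 5), S))))
w = -10298 (w = Add(18019, -28317) = -10298)
Pow(Add(w, Function('G')(4, -248)), -1) = Pow(Add(-10298, Mul(Rational(1, 5), -248, Add(40, Mul(-1, -248)))), -1) = Pow(Add(-10298, Mul(Rational(1, 5), -248, Add(40, 248))), -1) = Pow(Add(-10298, Mul(Rational(1, 5), -248, 288)), -1) = Pow(Add(-10298, Rational(-71424, 5)), -1) = Pow(Rational(-122914, 5), -1) = Rational(-5, 122914)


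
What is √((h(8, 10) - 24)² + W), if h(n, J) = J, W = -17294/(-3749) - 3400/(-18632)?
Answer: √52969499858563/513613 ≈ 14.170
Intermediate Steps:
W = 2463003/513613 (W = -17294*(-1/3749) - 3400*(-1/18632) = 17294/3749 + 25/137 = 2463003/513613 ≈ 4.7954)
√((h(8, 10) - 24)² + W) = √((10 - 24)² + 2463003/513613) = √((-14)² + 2463003/513613) = √(196 + 2463003/513613) = √(103131151/513613) = √52969499858563/513613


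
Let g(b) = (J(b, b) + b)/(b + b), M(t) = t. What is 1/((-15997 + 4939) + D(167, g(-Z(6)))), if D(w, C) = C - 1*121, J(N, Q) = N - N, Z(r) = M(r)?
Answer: -2/22357 ≈ -8.9457e-5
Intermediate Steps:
Z(r) = r
J(N, Q) = 0
g(b) = ½ (g(b) = (0 + b)/(b + b) = b/((2*b)) = b*(1/(2*b)) = ½)
D(w, C) = -121 + C (D(w, C) = C - 121 = -121 + C)
1/((-15997 + 4939) + D(167, g(-Z(6)))) = 1/((-15997 + 4939) + (-121 + ½)) = 1/(-11058 - 241/2) = 1/(-22357/2) = -2/22357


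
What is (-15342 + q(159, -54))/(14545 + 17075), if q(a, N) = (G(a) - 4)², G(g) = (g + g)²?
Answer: 5112619529/15810 ≈ 3.2338e+5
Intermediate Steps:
G(g) = 4*g² (G(g) = (2*g)² = 4*g²)
q(a, N) = (-4 + 4*a²)² (q(a, N) = (4*a² - 4)² = (-4 + 4*a²)²)
(-15342 + q(159, -54))/(14545 + 17075) = (-15342 + 16*(-1 + 159²)²)/(14545 + 17075) = (-15342 + 16*(-1 + 25281)²)/31620 = (-15342 + 16*25280²)*(1/31620) = (-15342 + 16*639078400)*(1/31620) = (-15342 + 10225254400)*(1/31620) = 10225239058*(1/31620) = 5112619529/15810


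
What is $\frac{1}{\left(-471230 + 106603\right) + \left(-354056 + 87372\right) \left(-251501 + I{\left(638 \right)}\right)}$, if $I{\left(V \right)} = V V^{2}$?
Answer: $- \frac{1}{69189182969191} \approx -1.4453 \cdot 10^{-14}$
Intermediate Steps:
$I{\left(V \right)} = V^{3}$
$\frac{1}{\left(-471230 + 106603\right) + \left(-354056 + 87372\right) \left(-251501 + I{\left(638 \right)}\right)} = \frac{1}{\left(-471230 + 106603\right) + \left(-354056 + 87372\right) \left(-251501 + 638^{3}\right)} = \frac{1}{-364627 - 266684 \left(-251501 + 259694072\right)} = \frac{1}{-364627 - 69189182604564} = \frac{1}{-69189182969191} = - \frac{1}{69189182969191}$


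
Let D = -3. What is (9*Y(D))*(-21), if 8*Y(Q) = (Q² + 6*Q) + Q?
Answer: 567/2 ≈ 283.50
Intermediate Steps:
Y(Q) = Q²/8 + 7*Q/8 (Y(Q) = ((Q² + 6*Q) + Q)/8 = (Q² + 7*Q)/8 = Q²/8 + 7*Q/8)
(9*Y(D))*(-21) = (9*((⅛)*(-3)*(7 - 3)))*(-21) = (9*((⅛)*(-3)*4))*(-21) = (9*(-3/2))*(-21) = -27/2*(-21) = 567/2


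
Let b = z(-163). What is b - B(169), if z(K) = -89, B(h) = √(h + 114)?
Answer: -89 - √283 ≈ -105.82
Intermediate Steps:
B(h) = √(114 + h)
b = -89
b - B(169) = -89 - √(114 + 169) = -89 - √283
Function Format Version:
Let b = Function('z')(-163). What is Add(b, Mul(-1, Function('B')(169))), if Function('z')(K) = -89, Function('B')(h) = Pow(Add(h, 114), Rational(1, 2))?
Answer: Add(-89, Mul(-1, Pow(283, Rational(1, 2)))) ≈ -105.82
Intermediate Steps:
Function('B')(h) = Pow(Add(114, h), Rational(1, 2))
b = -89
Add(b, Mul(-1, Function('B')(169))) = Add(-89, Mul(-1, Pow(Add(114, 169), Rational(1, 2)))) = Add(-89, Mul(-1, Pow(283, Rational(1, 2))))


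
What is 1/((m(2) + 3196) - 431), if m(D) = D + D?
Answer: 1/2769 ≈ 0.00036114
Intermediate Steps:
m(D) = 2*D
1/((m(2) + 3196) - 431) = 1/((2*2 + 3196) - 431) = 1/((4 + 3196) - 431) = 1/(3200 - 431) = 1/2769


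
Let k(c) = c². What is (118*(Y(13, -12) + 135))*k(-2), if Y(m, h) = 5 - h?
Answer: 71744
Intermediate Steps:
(118*(Y(13, -12) + 135))*k(-2) = (118*((5 - 1*(-12)) + 135))*(-2)² = (118*((5 + 12) + 135))*4 = (118*(17 + 135))*4 = (118*152)*4 = 17936*4 = 71744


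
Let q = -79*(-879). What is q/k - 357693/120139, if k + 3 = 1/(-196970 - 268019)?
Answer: -3879703321028535/167590060552 ≈ -23150.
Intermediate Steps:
q = 69441
k = -1394968/464989 (k = -3 + 1/(-196970 - 268019) = -3 + 1/(-464989) = -3 - 1/464989 = -1394968/464989 ≈ -3.0000)
q/k - 357693/120139 = 69441/(-1394968/464989) - 357693/120139 = 69441*(-464989/1394968) - 357693*1/120139 = -32289301149/1394968 - 357693/120139 = -3879703321028535/167590060552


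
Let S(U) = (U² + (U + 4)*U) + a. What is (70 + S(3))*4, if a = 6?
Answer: 424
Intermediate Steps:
S(U) = 6 + U² + U*(4 + U) (S(U) = (U² + (U + 4)*U) + 6 = (U² + (4 + U)*U) + 6 = (U² + U*(4 + U)) + 6 = 6 + U² + U*(4 + U))
(70 + S(3))*4 = (70 + (6 + 2*3² + 4*3))*4 = (70 + (6 + 2*9 + 12))*4 = (70 + (6 + 18 + 12))*4 = (70 + 36)*4 = 106*4 = 424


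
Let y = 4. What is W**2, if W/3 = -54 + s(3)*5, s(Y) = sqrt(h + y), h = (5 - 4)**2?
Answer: 27369 - 4860*sqrt(5) ≈ 16502.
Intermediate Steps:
h = 1 (h = 1**2 = 1)
s(Y) = sqrt(5) (s(Y) = sqrt(1 + 4) = sqrt(5))
W = -162 + 15*sqrt(5) (W = 3*(-54 + sqrt(5)*5) = 3*(-54 + 5*sqrt(5)) = -162 + 15*sqrt(5) ≈ -128.46)
W**2 = (-162 + 15*sqrt(5))**2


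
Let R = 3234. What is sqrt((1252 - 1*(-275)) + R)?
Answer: 69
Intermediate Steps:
sqrt((1252 - 1*(-275)) + R) = sqrt((1252 - 1*(-275)) + 3234) = sqrt((1252 + 275) + 3234) = sqrt(1527 + 3234) = sqrt(4761) = 69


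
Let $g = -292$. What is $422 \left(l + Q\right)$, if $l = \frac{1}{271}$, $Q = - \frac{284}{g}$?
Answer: $\frac{8150508}{19783} \approx 412.0$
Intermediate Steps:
$Q = \frac{71}{73}$ ($Q = - \frac{284}{-292} = \left(-284\right) \left(- \frac{1}{292}\right) = \frac{71}{73} \approx 0.9726$)
$l = \frac{1}{271} \approx 0.00369$
$422 \left(l + Q\right) = 422 \left(\frac{1}{271} + \frac{71}{73}\right) = 422 \cdot \frac{19314}{19783} = \frac{8150508}{19783}$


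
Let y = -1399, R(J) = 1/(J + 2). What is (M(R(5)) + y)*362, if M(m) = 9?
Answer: -503180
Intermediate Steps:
R(J) = 1/(2 + J)
(M(R(5)) + y)*362 = (9 - 1399)*362 = -1390*362 = -503180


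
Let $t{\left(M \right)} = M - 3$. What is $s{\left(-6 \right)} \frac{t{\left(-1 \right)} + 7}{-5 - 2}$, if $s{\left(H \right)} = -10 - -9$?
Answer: $\frac{3}{7} \approx 0.42857$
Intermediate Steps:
$s{\left(H \right)} = -1$ ($s{\left(H \right)} = -10 + 9 = -1$)
$t{\left(M \right)} = -3 + M$
$s{\left(-6 \right)} \frac{t{\left(-1 \right)} + 7}{-5 - 2} = - \frac{\left(-3 - 1\right) + 7}{-5 - 2} = - \frac{-4 + 7}{-7} = - \frac{3 \left(-1\right)}{7} = \left(-1\right) \left(- \frac{3}{7}\right) = \frac{3}{7}$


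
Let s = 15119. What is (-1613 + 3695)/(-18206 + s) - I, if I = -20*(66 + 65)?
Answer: 2695286/1029 ≈ 2619.3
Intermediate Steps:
I = -2620 (I = -20*131 = -2620)
(-1613 + 3695)/(-18206 + s) - I = (-1613 + 3695)/(-18206 + 15119) - 1*(-2620) = 2082/(-3087) + 2620 = 2082*(-1/3087) + 2620 = -694/1029 + 2620 = 2695286/1029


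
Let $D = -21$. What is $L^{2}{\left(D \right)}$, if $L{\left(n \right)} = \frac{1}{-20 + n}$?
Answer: $\frac{1}{1681} \approx 0.00059488$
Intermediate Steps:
$L^{2}{\left(D \right)} = \left(\frac{1}{-20 - 21}\right)^{2} = \left(\frac{1}{-41}\right)^{2} = \left(- \frac{1}{41}\right)^{2} = \frac{1}{1681}$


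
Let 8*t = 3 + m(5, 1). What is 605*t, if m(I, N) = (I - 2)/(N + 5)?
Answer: 4235/16 ≈ 264.69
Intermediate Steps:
m(I, N) = (-2 + I)/(5 + N)
t = 7/16 (t = (3 + (-2 + 5)/(5 + 1))/8 = (3 + 3/6)/8 = (3 + (⅙)*3)/8 = (3 + ½)/8 = (⅛)*(7/2) = 7/16 ≈ 0.43750)
605*t = 605*(7/16) = 4235/16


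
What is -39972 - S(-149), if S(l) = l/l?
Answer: -39973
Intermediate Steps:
S(l) = 1
-39972 - S(-149) = -39972 - 1*1 = -39972 - 1 = -39973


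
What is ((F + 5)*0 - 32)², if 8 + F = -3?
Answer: 1024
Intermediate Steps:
F = -11 (F = -8 - 3 = -11)
((F + 5)*0 - 32)² = ((-11 + 5)*0 - 32)² = (-6*0 - 32)² = (0 - 32)² = (-32)² = 1024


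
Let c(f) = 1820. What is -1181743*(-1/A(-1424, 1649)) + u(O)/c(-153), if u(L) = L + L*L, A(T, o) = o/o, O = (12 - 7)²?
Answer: 16544407/14 ≈ 1.1817e+6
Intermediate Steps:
O = 25 (O = 5² = 25)
A(T, o) = 1
u(L) = L + L²
-1181743*(-1/A(-1424, 1649)) + u(O)/c(-153) = -1181743/((-1*1)) + (25*(1 + 25))/1820 = -1181743/(-1) + (25*26)*(1/1820) = -1181743*(-1) + 650*(1/1820) = 1181743 + 5/14 = 16544407/14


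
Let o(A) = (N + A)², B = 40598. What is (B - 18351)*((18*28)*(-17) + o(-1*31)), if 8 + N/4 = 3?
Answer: -132747849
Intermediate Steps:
N = -20 (N = -32 + 4*3 = -32 + 12 = -20)
o(A) = (-20 + A)²
(B - 18351)*((18*28)*(-17) + o(-1*31)) = (40598 - 18351)*((18*28)*(-17) + (-20 - 1*31)²) = 22247*(504*(-17) + (-20 - 31)²) = 22247*(-8568 + (-51)²) = 22247*(-8568 + 2601) = 22247*(-5967) = -132747849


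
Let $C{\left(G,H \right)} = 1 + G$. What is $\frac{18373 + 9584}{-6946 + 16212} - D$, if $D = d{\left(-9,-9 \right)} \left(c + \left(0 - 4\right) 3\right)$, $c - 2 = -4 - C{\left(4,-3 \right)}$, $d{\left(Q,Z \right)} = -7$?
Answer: $- \frac{1204421}{9266} \approx -129.98$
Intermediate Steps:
$c = -7$ ($c = 2 - 9 = -7$)
$D = 133$ ($D = - 7 \left(-7 + \left(0 - 4\right) 3\right) = - 7 \left(-7 - 12\right) = \left(-7\right) \left(-19\right) = 133$)
$\frac{18373 + 9584}{-6946 + 16212} - D = \frac{18373 + 9584}{-6946 + 16212} - 133 = \frac{27957}{9266} - 133 = - \frac{1204421}{9266}$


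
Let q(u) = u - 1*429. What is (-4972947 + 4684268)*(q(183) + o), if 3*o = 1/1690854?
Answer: 360228162608429/5072562 ≈ 7.1015e+7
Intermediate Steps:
q(u) = -429 + u (q(u) = u - 429 = -429 + u)
o = 1/5072562 (o = (⅓)/1690854 = (⅓)*(1/1690854) = 1/5072562 ≈ 1.9714e-7)
(-4972947 + 4684268)*(q(183) + o) = (-4972947 + 4684268)*((-429 + 183) + 1/5072562) = -288679*(-246 + 1/5072562) = -288679*(-1247850251/5072562) = 360228162608429/5072562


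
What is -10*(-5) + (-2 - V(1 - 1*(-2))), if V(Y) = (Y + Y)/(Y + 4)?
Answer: 330/7 ≈ 47.143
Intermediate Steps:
V(Y) = 2*Y/(4 + Y) (V(Y) = (2*Y)/(4 + Y) = 2*Y/(4 + Y))
-10*(-5) + (-2 - V(1 - 1*(-2))) = -10*(-5) + (-2 - 2*(1 - 1*(-2))/(4 + (1 - 1*(-2)))) = 50 + (-2 - 2*(1 + 2)/(4 + (1 + 2))) = 50 + (-2 - 2*3/(4 + 3)) = 50 + (-2 - 2*3/7) = 50 + (-2 - 1*6/7) = 50 + (-2 - 6/7) = 50 - 20/7 = 330/7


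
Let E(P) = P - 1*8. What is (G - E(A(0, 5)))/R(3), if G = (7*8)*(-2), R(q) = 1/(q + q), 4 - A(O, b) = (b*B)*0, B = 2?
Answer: -648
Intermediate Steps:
A(O, b) = 4 (A(O, b) = 4 - b*2*0 = 4 - 2*b*0 = 4 - 1*0 = 4 + 0 = 4)
R(q) = 1/(2*q)
G = -112 (G = 56*(-2) = -112)
E(P) = -8 + P (E(P) = P - 8 = -8 + P)
(G - E(A(0, 5)))/R(3) = (-112 - (-8 + 4))/(((½)/3)) = (-112 - 1*(-4))/(((½)*(⅓))) = (-112 + 4)/(⅙) = -108*6 = -648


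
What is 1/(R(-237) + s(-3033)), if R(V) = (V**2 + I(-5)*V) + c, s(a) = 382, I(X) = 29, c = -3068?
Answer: 1/46610 ≈ 2.1455e-5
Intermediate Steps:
R(V) = -3068 + V**2 + 29*V (R(V) = (V**2 + 29*V) - 3068 = -3068 + V**2 + 29*V)
1/(R(-237) + s(-3033)) = 1/((-3068 + (-237)**2 + 29*(-237)) + 382) = 1/((-3068 + 56169 - 6873) + 382) = 1/(46228 + 382) = 1/46610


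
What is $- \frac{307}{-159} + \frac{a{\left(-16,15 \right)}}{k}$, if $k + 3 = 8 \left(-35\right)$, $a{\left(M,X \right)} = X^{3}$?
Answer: $- \frac{449744}{44997} \approx -9.995$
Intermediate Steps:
$k = -283$ ($k = -3 + 8 \left(-35\right) = -3 - 280 = -283$)
$- \frac{307}{-159} + \frac{a{\left(-16,15 \right)}}{k} = - \frac{307}{-159} + \frac{15^{3}}{-283} = \left(-307\right) \left(- \frac{1}{159}\right) + 3375 \left(- \frac{1}{283}\right) = \frac{307}{159} - \frac{3375}{283} = - \frac{449744}{44997}$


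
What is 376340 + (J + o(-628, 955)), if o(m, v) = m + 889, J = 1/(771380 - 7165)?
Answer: 287804133216/764215 ≈ 3.7660e+5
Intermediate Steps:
J = 1/764215 ≈ 1.3085e-6
o(m, v) = 889 + m
376340 + (J + o(-628, 955)) = 376340 + (1/764215 + (889 - 628)) = 376340 + (1/764215 + 261) = 376340 + 199460116/764215 = 287804133216/764215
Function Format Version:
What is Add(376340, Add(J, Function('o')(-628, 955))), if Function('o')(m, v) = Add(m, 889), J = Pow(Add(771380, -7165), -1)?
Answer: Rational(287804133216, 764215) ≈ 3.7660e+5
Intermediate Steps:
J = Rational(1, 764215) (J = Pow(764215, -1) = Rational(1, 764215) ≈ 1.3085e-6)
Function('o')(m, v) = Add(889, m)
Add(376340, Add(J, Function('o')(-628, 955))) = Add(376340, Add(Rational(1, 764215), Add(889, -628))) = Add(376340, Add(Rational(1, 764215), 261)) = Add(376340, Rational(199460116, 764215)) = Rational(287804133216, 764215)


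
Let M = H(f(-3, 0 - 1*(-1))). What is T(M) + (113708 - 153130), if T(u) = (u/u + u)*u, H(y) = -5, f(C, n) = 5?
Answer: -39402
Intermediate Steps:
M = -5
T(u) = u*(1 + u) (T(u) = (1 + u)*u = u*(1 + u))
T(M) + (113708 - 153130) = -5*(1 - 5) + (113708 - 153130) = -5*(-4) - 39422 = 20 - 39422 = -39402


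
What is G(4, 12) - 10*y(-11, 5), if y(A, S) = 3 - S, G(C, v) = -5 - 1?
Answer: 14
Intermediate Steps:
G(C, v) = -6
G(4, 12) - 10*y(-11, 5) = -6 - 10*(3 - 1*5) = -6 - 10*(3 - 5) = -6 - 10*(-2) = -6 + 20 = 14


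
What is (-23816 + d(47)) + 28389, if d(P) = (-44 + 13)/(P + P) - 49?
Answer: 425225/94 ≈ 4523.7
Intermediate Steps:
d(P) = -49 - 31/(2*P) (d(P) = -31*1/(2*P) - 49 = -31/(2*P) - 49 = -49 - 31/(2*P))
(-23816 + d(47)) + 28389 = (-23816 + (-49 - 31/2/47)) + 28389 = (-23816 + (-49 - 31/2*1/47)) + 28389 = (-23816 + (-49 - 31/94)) + 28389 = (-23816 - 4637/94) + 28389 = -2243341/94 + 28389 = 425225/94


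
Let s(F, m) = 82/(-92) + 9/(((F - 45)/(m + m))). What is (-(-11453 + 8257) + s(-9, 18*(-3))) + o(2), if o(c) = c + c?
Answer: 147987/46 ≈ 3217.1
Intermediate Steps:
s(F, m) = -41/46 + 18*m/(-45 + F) (s(F, m) = 82*(-1/92) + 9/(((-45 + F)/((2*m)))) = -41/46 + 9/(((-45 + F)*(1/(2*m)))) = -41/46 + 9/(((-45 + F)/(2*m))) = -41/46 + 9*(2*m/(-45 + F)) = -41/46 + 18*m/(-45 + F))
o(c) = 2*c
(-(-11453 + 8257) + s(-9, 18*(-3))) + o(2) = (-(-11453 + 8257) + (1845 - 41*(-9) + 828*(18*(-3)))/(46*(-45 - 9))) + 2*2 = (-1*(-3196) + (1/46)*(1845 + 369 + 828*(-54))/(-54)) + 4 = (3196 + (1/46)*(-1/54)*(1845 + 369 - 44712)) + 4 = (3196 + (1/46)*(-1/54)*(-42498)) + 4 = (3196 + 787/46) + 4 = 147803/46 + 4 = 147987/46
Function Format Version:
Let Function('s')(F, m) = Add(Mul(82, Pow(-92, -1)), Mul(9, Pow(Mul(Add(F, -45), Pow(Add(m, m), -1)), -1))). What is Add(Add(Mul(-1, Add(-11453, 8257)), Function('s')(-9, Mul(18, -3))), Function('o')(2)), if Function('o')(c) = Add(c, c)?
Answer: Rational(147987, 46) ≈ 3217.1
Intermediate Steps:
Function('s')(F, m) = Add(Rational(-41, 46), Mul(18, m, Pow(Add(-45, F), -1))) (Function('s')(F, m) = Add(Mul(82, Rational(-1, 92)), Mul(9, Pow(Mul(Add(-45, F), Pow(Mul(2, m), -1)), -1))) = Add(Rational(-41, 46), Mul(9, Pow(Mul(Add(-45, F), Mul(Rational(1, 2), Pow(m, -1))), -1))) = Add(Rational(-41, 46), Mul(9, Pow(Mul(Rational(1, 2), Pow(m, -1), Add(-45, F)), -1))) = Add(Rational(-41, 46), Mul(9, Mul(2, m, Pow(Add(-45, F), -1)))) = Add(Rational(-41, 46), Mul(18, m, Pow(Add(-45, F), -1))))
Function('o')(c) = Mul(2, c)
Add(Add(Mul(-1, Add(-11453, 8257)), Function('s')(-9, Mul(18, -3))), Function('o')(2)) = Add(Add(Mul(-1, Add(-11453, 8257)), Mul(Rational(1, 46), Pow(Add(-45, -9), -1), Add(1845, Mul(-41, -9), Mul(828, Mul(18, -3))))), Mul(2, 2)) = Add(Add(Mul(-1, -3196), Mul(Rational(1, 46), Pow(-54, -1), Add(1845, 369, Mul(828, -54)))), 4) = Add(Add(3196, Mul(Rational(1, 46), Rational(-1, 54), Add(1845, 369, -44712))), 4) = Add(Add(3196, Mul(Rational(1, 46), Rational(-1, 54), -42498)), 4) = Add(Add(3196, Rational(787, 46)), 4) = Add(Rational(147803, 46), 4) = Rational(147987, 46)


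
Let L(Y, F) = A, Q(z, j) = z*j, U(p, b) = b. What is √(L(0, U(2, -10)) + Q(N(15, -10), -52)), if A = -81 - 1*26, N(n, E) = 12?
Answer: I*√731 ≈ 27.037*I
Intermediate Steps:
A = -107 (A = -81 - 26 = -107)
Q(z, j) = j*z
L(Y, F) = -107
√(L(0, U(2, -10)) + Q(N(15, -10), -52)) = √(-107 - 52*12) = √(-107 - 624) = √(-731) = I*√731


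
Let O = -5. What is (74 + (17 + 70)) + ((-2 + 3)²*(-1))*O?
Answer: 166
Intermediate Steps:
(74 + (17 + 70)) + ((-2 + 3)²*(-1))*O = (74 + (17 + 70)) + ((-2 + 3)²*(-1))*(-5) = (74 + 87) + (1²*(-1))*(-5) = 161 + (1*(-1))*(-5) = 161 - 1*(-5) = 161 + 5 = 166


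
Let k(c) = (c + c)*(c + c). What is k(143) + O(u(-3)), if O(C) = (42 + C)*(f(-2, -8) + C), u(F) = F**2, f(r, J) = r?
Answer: 82153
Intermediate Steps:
k(c) = 4*c**2 (k(c) = (2*c)*(2*c) = 4*c**2)
O(C) = (-2 + C)*(42 + C) (O(C) = (42 + C)*(-2 + C) = (-2 + C)*(42 + C))
k(143) + O(u(-3)) = 4*143**2 + (-84 + ((-3)**2)**2 + 40*(-3)**2) = 4*20449 + (-84 + 9**2 + 40*9) = 81796 + (-84 + 81 + 360) = 81796 + 357 = 82153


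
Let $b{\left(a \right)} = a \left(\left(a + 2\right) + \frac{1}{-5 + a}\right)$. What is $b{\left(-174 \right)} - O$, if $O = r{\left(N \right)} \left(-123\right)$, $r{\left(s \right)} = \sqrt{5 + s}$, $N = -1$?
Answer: $\frac{5401320}{179} \approx 30175.0$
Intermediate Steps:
$O = -246$ ($O = \sqrt{5 - 1} \left(-123\right) = \sqrt{4} \left(-123\right) = 2 \left(-123\right) = -246$)
$b{\left(a \right)} = a \left(2 + a + \frac{1}{-5 + a}\right)$ ($b{\left(a \right)} = a \left(\left(2 + a\right) + \frac{1}{-5 + a}\right) = a \left(2 + a + \frac{1}{-5 + a}\right)$)
$b{\left(-174 \right)} - O = - \frac{174 \left(-9 + \left(-174\right)^{2} - -522\right)}{-5 - 174} - -246 = - \frac{174 \left(-9 + 30276 + 522\right)}{-179} + 246 = \left(-174\right) \left(- \frac{1}{179}\right) 30789 + 246 = \frac{5357286}{179} + 246 = \frac{5401320}{179}$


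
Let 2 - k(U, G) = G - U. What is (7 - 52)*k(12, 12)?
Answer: -90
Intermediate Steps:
k(U, G) = 2 + U - G (k(U, G) = 2 - (G - U) = 2 + (U - G) = 2 + U - G)
(7 - 52)*k(12, 12) = (7 - 52)*(2 + 12 - 1*12) = -45*(2 + 12 - 12) = -45*2 = -90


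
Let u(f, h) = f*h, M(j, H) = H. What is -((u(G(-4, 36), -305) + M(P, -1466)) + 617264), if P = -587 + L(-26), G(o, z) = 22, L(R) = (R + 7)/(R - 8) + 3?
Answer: -609088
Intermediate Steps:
L(R) = 3 + (7 + R)/(-8 + R) (L(R) = (7 + R)/(-8 + R) + 3 = 3 + (7 + R)/(-8 + R))
P = -19837/34 (P = -587 + (-17 + 4*(-26))/(-8 - 26) = -587 + (-17 - 104)/(-34) = -587 - 1/34*(-121) = -587 + 121/34 = -19837/34 ≈ -583.44)
-((u(G(-4, 36), -305) + M(P, -1466)) + 617264) = -((22*(-305) - 1466) + 617264) = -((-6710 - 1466) + 617264) = -(-8176 + 617264) = -1*609088 = -609088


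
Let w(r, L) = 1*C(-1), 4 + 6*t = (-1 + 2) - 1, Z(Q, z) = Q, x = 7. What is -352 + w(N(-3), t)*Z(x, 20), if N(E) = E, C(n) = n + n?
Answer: -366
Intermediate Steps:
C(n) = 2*n
t = -⅔ (t = -⅔ + ((-1 + 2) - 1)/6 = -⅔ + (1 - 1)/6 = -⅔ + (⅙)*0 = -⅔ + 0 = -⅔ ≈ -0.66667)
w(r, L) = -2 (w(r, L) = 1*(2*(-1)) = 1*(-2) = -2)
-352 + w(N(-3), t)*Z(x, 20) = -352 - 2*7 = -352 - 14 = -366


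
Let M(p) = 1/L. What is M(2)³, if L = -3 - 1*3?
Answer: -1/216 ≈ -0.0046296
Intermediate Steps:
L = -6 (L = -3 - 3 = -6)
M(p) = -⅙ (M(p) = 1/(-6) = -⅙)
M(2)³ = (-⅙)³ = -1/216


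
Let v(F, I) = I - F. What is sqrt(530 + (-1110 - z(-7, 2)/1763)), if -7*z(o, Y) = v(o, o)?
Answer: 2*I*sqrt(145) ≈ 24.083*I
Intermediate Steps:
z(o, Y) = 0 (z(o, Y) = -(o - o)/7 = -1/7*0 = 0)
sqrt(530 + (-1110 - z(-7, 2)/1763)) = sqrt(530 + (-1110 - 0/1763)) = sqrt(530 + (-1110 - 1*0)) = sqrt(530 + (-1110 + 0)) = sqrt(530 - 1110) = sqrt(-580) = 2*I*sqrt(145)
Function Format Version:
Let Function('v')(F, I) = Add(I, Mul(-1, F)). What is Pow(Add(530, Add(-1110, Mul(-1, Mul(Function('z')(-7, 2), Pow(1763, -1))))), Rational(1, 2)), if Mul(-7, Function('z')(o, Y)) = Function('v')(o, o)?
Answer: Mul(2, I, Pow(145, Rational(1, 2))) ≈ Mul(24.083, I)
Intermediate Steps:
Function('z')(o, Y) = 0 (Function('z')(o, Y) = Mul(Rational(-1, 7), Add(o, Mul(-1, o))) = Mul(Rational(-1, 7), 0) = 0)
Pow(Add(530, Add(-1110, Mul(-1, Mul(Function('z')(-7, 2), Pow(1763, -1))))), Rational(1, 2)) = Pow(Add(530, Add(-1110, Mul(-1, Mul(0, Pow(1763, -1))))), Rational(1, 2)) = Pow(Add(530, Add(-1110, Mul(-1, Mul(0, Rational(1, 1763))))), Rational(1, 2)) = Pow(Add(530, Add(-1110, Mul(-1, 0))), Rational(1, 2)) = Pow(Add(530, Add(-1110, 0)), Rational(1, 2)) = Pow(Add(530, -1110), Rational(1, 2)) = Pow(-580, Rational(1, 2)) = Mul(2, I, Pow(145, Rational(1, 2)))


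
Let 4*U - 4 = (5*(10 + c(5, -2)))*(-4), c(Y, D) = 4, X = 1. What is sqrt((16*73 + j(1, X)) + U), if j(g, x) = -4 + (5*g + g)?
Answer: sqrt(1101) ≈ 33.181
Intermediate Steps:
j(g, x) = -4 + 6*g
U = -69 (U = 1 + ((5*(10 + 4))*(-4))/4 = 1 + ((5*14)*(-4))/4 = 1 + (70*(-4))/4 = 1 + (1/4)*(-280) = 1 - 70 = -69)
sqrt((16*73 + j(1, X)) + U) = sqrt((16*73 + (-4 + 6*1)) - 69) = sqrt((1168 + (-4 + 6)) - 69) = sqrt((1168 + 2) - 69) = sqrt(1170 - 69) = sqrt(1101)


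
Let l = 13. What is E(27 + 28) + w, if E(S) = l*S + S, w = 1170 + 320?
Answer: 2260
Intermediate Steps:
w = 1490
E(S) = 14*S (E(S) = 13*S + S = 14*S)
E(27 + 28) + w = 14*(27 + 28) + 1490 = 14*55 + 1490 = 770 + 1490 = 2260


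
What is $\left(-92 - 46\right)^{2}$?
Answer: $19044$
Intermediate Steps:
$\left(-92 - 46\right)^{2} = \left(-138\right)^{2} = 19044$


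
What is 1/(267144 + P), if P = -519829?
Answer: -1/252685 ≈ -3.9575e-6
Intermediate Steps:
1/(267144 + P) = 1/(267144 - 519829) = 1/(-252685) = -1/252685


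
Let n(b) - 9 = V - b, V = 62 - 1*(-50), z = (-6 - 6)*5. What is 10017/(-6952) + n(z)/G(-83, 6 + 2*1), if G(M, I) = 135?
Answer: -93983/938520 ≈ -0.10014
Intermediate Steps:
z = -60 (z = -12*5 = -60)
V = 112 (V = 62 + 50 = 112)
n(b) = 121 - b (n(b) = 9 + (112 - b) = 121 - b)
10017/(-6952) + n(z)/G(-83, 6 + 2*1) = 10017/(-6952) + (121 - 1*(-60))/135 = 10017*(-1/6952) + (121 + 60)*(1/135) = -10017/6952 + 181*(1/135) = -10017/6952 + 181/135 = -93983/938520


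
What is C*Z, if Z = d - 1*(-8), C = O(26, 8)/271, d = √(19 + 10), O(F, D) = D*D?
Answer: 512/271 + 64*√29/271 ≈ 3.1611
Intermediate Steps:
O(F, D) = D²
d = √29 ≈ 5.3852
C = 64/271 (C = 8²/271 = 64*(1/271) = 64/271 ≈ 0.23616)
Z = 8 + √29 (Z = √29 - 1*(-8) = √29 + 8 = 8 + √29 ≈ 13.385)
C*Z = 64*(8 + √29)/271 = 512/271 + 64*√29/271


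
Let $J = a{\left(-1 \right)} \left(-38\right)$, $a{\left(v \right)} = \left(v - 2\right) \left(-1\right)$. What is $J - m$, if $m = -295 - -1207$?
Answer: $-1026$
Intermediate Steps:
$a{\left(v \right)} = 2 - v$ ($a{\left(v \right)} = \left(-2 + v\right) \left(-1\right) = 2 - v$)
$J = -114$ ($J = \left(2 - -1\right) \left(-38\right) = \left(2 + 1\right) \left(-38\right) = 3 \left(-38\right) = -114$)
$m = 912$ ($m = -295 + 1207 = 912$)
$J - m = -114 - 912 = -1026$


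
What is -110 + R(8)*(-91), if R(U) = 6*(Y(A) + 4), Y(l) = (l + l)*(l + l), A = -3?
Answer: -21950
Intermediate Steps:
Y(l) = 4*l**2 (Y(l) = (2*l)*(2*l) = 4*l**2)
R(U) = 240 (R(U) = 6*(4*(-3)**2 + 4) = 6*(4*9 + 4) = 6*(36 + 4) = 6*40 = 240)
-110 + R(8)*(-91) = -110 + 240*(-91) = -110 - 21840 = -21950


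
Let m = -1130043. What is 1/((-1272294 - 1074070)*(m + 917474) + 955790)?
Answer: 1/498765204906 ≈ 2.0050e-12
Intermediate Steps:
1/((-1272294 - 1074070)*(m + 917474) + 955790) = 1/((-1272294 - 1074070)*(-1130043 + 917474) + 955790) = 1/(-2346364*(-212569) + 955790) = 1/(498764249116 + 955790) = 1/498765204906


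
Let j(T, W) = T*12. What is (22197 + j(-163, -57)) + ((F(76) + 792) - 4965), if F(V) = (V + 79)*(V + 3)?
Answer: 28313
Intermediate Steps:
j(T, W) = 12*T
F(V) = (3 + V)*(79 + V) (F(V) = (79 + V)*(3 + V) = (3 + V)*(79 + V))
(22197 + j(-163, -57)) + ((F(76) + 792) - 4965) = (22197 + 12*(-163)) + (((237 + 76**2 + 82*76) + 792) - 4965) = (22197 - 1956) + (((237 + 5776 + 6232) + 792) - 4965) = 20241 + ((12245 + 792) - 4965) = 20241 + (13037 - 4965) = 20241 + 8072 = 28313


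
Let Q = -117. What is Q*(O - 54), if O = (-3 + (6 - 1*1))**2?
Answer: 5850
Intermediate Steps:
O = 4 (O = (-3 + (6 - 1))**2 = (-3 + 5)**2 = 2**2 = 4)
Q*(O - 54) = -117*(4 - 54) = -117*(-50) = 5850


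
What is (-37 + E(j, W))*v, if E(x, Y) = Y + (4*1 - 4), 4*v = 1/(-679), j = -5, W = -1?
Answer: 19/1358 ≈ 0.013991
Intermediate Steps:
v = -1/2716 (v = (¼)/(-679) = (¼)*(-1/679) = -1/2716 ≈ -0.00036819)
E(x, Y) = Y (E(x, Y) = Y + (4 - 4) = Y + 0 = Y)
(-37 + E(j, W))*v = (-37 - 1)*(-1/2716) = -38*(-1/2716) = 19/1358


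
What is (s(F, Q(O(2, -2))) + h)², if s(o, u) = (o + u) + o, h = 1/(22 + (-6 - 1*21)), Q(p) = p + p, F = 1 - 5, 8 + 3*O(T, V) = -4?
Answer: 6561/25 ≈ 262.44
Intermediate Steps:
O(T, V) = -4 (O(T, V) = -8/3 + (⅓)*(-4) = -8/3 - 4/3 = -4)
F = -4
Q(p) = 2*p
h = -⅕ (h = 1/(22 + (-6 - 21)) = 1/(22 - 27) = 1/(-5) = -⅕ ≈ -0.20000)
s(o, u) = u + 2*o
(s(F, Q(O(2, -2))) + h)² = ((2*(-4) + 2*(-4)) - ⅕)² = ((-8 - 8) - ⅕)² = (-16 - ⅕)² = (-81/5)² = 6561/25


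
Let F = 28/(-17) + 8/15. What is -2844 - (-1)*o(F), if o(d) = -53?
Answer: -2897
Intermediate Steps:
F = -284/255 (F = 28*(-1/17) + 8*(1/15) = -28/17 + 8/15 = -284/255 ≈ -1.1137)
-2844 - (-1)*o(F) = -2844 - (-1)*(-53) = -2844 - 1*53 = -2844 - 53 = -2897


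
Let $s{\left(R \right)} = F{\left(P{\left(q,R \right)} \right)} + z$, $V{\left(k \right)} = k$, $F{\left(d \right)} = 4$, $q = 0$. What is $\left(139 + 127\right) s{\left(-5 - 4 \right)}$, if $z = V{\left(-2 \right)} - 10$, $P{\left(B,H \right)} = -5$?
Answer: $-2128$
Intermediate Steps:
$z = -12$ ($z = -2 - 10 = -12$)
$s{\left(R \right)} = -8$ ($s{\left(R \right)} = 4 - 12 = -8$)
$\left(139 + 127\right) s{\left(-5 - 4 \right)} = \left(139 + 127\right) \left(-8\right) = 266 \left(-8\right) = -2128$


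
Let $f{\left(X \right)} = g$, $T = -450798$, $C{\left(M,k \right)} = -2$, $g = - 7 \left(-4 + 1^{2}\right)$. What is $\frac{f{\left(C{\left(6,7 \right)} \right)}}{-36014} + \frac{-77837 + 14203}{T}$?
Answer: $\frac{1141124059}{8117519586} \approx 0.14058$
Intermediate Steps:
$g = 21$ ($g = - 7 \left(-4 + 1\right) = \left(-7\right) \left(-3\right) = 21$)
$f{\left(X \right)} = 21$
$\frac{f{\left(C{\left(6,7 \right)} \right)}}{-36014} + \frac{-77837 + 14203}{T} = \frac{21}{-36014} + \frac{-77837 + 14203}{-450798} = 21 \left(- \frac{1}{36014}\right) - - \frac{31817}{225399} = - \frac{21}{36014} + \frac{31817}{225399} = \frac{1141124059}{8117519586}$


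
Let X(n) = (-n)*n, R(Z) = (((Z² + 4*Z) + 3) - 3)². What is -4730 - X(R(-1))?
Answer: -4649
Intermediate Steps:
R(Z) = (Z² + 4*Z)² (R(Z) = ((3 + Z² + 4*Z) - 3)² = (Z² + 4*Z)²)
X(n) = -n²
-4730 - X(R(-1)) = -4730 - (-1)*((-1)²*(4 - 1)²)² = -4730 - (-1)*(1*3²)² = -4730 - (-1)*(1*9)² = -4730 - (-1)*9² = -4730 - (-1)*81 = -4730 - 1*(-81) = -4730 + 81 = -4649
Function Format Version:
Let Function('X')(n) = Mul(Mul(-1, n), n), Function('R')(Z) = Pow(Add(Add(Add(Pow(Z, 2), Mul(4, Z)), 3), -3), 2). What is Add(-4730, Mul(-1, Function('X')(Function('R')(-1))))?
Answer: -4649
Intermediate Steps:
Function('R')(Z) = Pow(Add(Pow(Z, 2), Mul(4, Z)), 2) (Function('R')(Z) = Pow(Add(Add(3, Pow(Z, 2), Mul(4, Z)), -3), 2) = Pow(Add(Pow(Z, 2), Mul(4, Z)), 2))
Function('X')(n) = Mul(-1, Pow(n, 2))
Add(-4730, Mul(-1, Function('X')(Function('R')(-1)))) = Add(-4730, Mul(-1, Mul(-1, Pow(Mul(Pow(-1, 2), Pow(Add(4, -1), 2)), 2)))) = Add(-4730, Mul(-1, Mul(-1, Pow(Mul(1, Pow(3, 2)), 2)))) = Add(-4730, Mul(-1, Mul(-1, Pow(Mul(1, 9), 2)))) = Add(-4730, Mul(-1, Mul(-1, Pow(9, 2)))) = Add(-4730, Mul(-1, Mul(-1, 81))) = Add(-4730, Mul(-1, -81)) = Add(-4730, 81) = -4649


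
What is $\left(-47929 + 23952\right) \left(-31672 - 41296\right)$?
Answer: $1749553736$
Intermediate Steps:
$\left(-47929 + 23952\right) \left(-31672 - 41296\right) = \left(-23977\right) \left(-72968\right) = 1749553736$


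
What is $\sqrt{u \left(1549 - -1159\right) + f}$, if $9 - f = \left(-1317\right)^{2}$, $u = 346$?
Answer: $2 i \sqrt{199378} \approx 893.04 i$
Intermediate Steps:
$f = -1734480$ ($f = 9 - \left(-1317\right)^{2} = 9 - 1734489 = -1734480$)
$\sqrt{u \left(1549 - -1159\right) + f} = \sqrt{346 \left(1549 - -1159\right) - 1734480} = \sqrt{346 \left(1549 + 1159\right) - 1734480} = \sqrt{346 \cdot 2708 - 1734480} = \sqrt{936968 - 1734480} = \sqrt{-797512} = 2 i \sqrt{199378}$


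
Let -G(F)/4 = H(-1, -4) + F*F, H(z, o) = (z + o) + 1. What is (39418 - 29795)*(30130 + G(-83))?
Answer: 24923570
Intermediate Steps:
H(z, o) = 1 + o + z (H(z, o) = (o + z) + 1 = 1 + o + z)
G(F) = 16 - 4*F² (G(F) = -4*((1 - 4 - 1) + F*F) = -4*(-4 + F²) = 16 - 4*F²)
(39418 - 29795)*(30130 + G(-83)) = (39418 - 29795)*(30130 + (16 - 4*(-83)²)) = 9623*(30130 + (16 - 4*6889)) = 9623*(30130 + (16 - 27556)) = 9623*(30130 - 27540) = 9623*2590 = 24923570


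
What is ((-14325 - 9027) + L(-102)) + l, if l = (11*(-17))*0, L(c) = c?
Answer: -23454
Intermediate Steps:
l = 0 (l = -187*0 = 0)
((-14325 - 9027) + L(-102)) + l = ((-14325 - 9027) - 102) + 0 = (-23352 - 102) + 0 = -23454 + 0 = -23454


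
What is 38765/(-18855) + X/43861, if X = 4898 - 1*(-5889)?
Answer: -13016372/7191297 ≈ -1.8100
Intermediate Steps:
X = 10787 (X = 4898 + 5889 = 10787)
38765/(-18855) + X/43861 = 38765/(-18855) + 10787/43861 = 38765*(-1/18855) + 10787*(1/43861) = -7753/3771 + 469/1907 = -13016372/7191297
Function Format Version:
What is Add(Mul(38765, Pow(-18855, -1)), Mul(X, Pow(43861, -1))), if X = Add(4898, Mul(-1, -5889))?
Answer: Rational(-13016372, 7191297) ≈ -1.8100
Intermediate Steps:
X = 10787 (X = Add(4898, 5889) = 10787)
Add(Mul(38765, Pow(-18855, -1)), Mul(X, Pow(43861, -1))) = Add(Mul(38765, Pow(-18855, -1)), Mul(10787, Pow(43861, -1))) = Add(Mul(38765, Rational(-1, 18855)), Mul(10787, Rational(1, 43861))) = Add(Rational(-7753, 3771), Rational(469, 1907)) = Rational(-13016372, 7191297)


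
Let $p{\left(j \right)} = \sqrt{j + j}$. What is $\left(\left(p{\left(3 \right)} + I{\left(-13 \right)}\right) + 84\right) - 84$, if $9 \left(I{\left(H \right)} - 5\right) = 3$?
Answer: $\frac{16}{3} + \sqrt{6} \approx 7.7828$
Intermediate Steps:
$p{\left(j \right)} = \sqrt{2} \sqrt{j}$ ($p{\left(j \right)} = \sqrt{2 j} = \sqrt{2} \sqrt{j}$)
$I{\left(H \right)} = \frac{16}{3}$ ($I{\left(H \right)} = 5 + \frac{1}{9} \cdot 3 = 5 + \frac{1}{3} = \frac{16}{3}$)
$\left(\left(p{\left(3 \right)} + I{\left(-13 \right)}\right) + 84\right) - 84 = \left(\left(\sqrt{2} \sqrt{3} + \frac{16}{3}\right) + 84\right) - 84 = \left(\left(\sqrt{6} + \frac{16}{3}\right) + 84\right) - 84 = \left(\left(\frac{16}{3} + \sqrt{6}\right) + 84\right) - 84 = \left(\frac{268}{3} + \sqrt{6}\right) - 84 = \frac{16}{3} + \sqrt{6}$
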